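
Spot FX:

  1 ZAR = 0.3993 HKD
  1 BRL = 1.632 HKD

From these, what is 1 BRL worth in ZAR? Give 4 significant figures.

BRL/ZAR = 4.087

1 BRL × 1.632 = 1.632 HKD
1.632 HKD ÷ 0.3993 = 4.08715 ZAR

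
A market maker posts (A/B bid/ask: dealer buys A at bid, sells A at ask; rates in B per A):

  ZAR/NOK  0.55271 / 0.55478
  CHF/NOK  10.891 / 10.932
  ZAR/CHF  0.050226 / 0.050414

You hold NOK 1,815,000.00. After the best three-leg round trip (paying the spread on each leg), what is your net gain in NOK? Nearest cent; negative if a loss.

Net profit: NOK 5,217.02

Best loop NOK → CHF → ZAR → NOK:
NOK 1,815,000.00 ÷ 10.932 (buy CHF at ask) = CHF 166,026.34
CHF 166,026.34 ÷ 0.050414 (buy ZAR at ask) = ZAR 3,293,258.71
ZAR 3,293,258.71 × 0.55271 (sell ZAR at bid) = NOK 1,820,217.02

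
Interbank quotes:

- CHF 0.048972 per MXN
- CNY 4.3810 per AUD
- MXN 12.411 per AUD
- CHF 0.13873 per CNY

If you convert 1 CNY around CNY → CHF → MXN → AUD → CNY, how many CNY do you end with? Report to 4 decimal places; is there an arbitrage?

Around CNY → CHF → MXN → AUD → CNY: 1 × 0.13873 ÷ 0.048972 ÷ 12.411 × 4.3810 = 0.999975
Product ≈ 1 (deviation 0.003%, within rounding noise).

1.0000 (no arbitrage)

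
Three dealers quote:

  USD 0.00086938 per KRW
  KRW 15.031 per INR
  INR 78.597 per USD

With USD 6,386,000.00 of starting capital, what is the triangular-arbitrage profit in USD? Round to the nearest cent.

Profitable loop is USD → INR → KRW → USD:
USD 6,386,000.00 × 78.597 = INR 501,920,442.00
INR 501,920,442.00 × 15.031 = KRW 7,544,366,164
KRW 7,544,366,164 × 0.00086938 = USD 6,558,921.06
Profit = USD 6,558,921.06 − USD 6,386,000.00

Profit: USD 172,921.06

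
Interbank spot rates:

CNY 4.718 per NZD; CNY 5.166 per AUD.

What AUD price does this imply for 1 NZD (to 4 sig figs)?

NZD/AUD = 0.9133

1 NZD × 4.718 = 4.718 CNY
4.718 CNY ÷ 5.166 = 0.913279 AUD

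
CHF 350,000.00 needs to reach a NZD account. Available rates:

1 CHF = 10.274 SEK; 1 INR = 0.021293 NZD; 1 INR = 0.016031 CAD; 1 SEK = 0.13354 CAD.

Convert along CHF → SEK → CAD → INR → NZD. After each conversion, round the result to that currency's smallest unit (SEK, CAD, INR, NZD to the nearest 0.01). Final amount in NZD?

CHF 350,000.00 × 10.274 = SEK 3,595,900.00
SEK 3,595,900.00 × 0.13354 = CAD 480,196.49
CAD 480,196.49 ÷ 0.016031 = INR 29,954,244.28
INR 29,954,244.28 × 0.021293 = NZD 637,815.72

NZD 637,815.72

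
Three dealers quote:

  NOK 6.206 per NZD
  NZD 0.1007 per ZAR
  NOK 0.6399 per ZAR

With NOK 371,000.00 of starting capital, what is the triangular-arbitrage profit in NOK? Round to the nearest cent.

Profitable loop is NOK → NZD → ZAR → NOK:
NOK 371,000.00 ÷ 6.206 = NZD 59,780.86
NZD 59,780.86 ÷ 0.1007 = ZAR 593,653.00
ZAR 593,653.00 × 0.6399 = NOK 379,878.56
Profit = NOK 379,878.56 − NOK 371,000.00

Profit: NOK 8,878.56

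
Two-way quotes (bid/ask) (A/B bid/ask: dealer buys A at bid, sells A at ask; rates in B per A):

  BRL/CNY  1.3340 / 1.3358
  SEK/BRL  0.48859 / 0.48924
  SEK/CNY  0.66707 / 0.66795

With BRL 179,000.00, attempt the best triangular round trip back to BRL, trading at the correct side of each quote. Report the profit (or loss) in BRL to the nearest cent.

Net profit: BRL 3,709.46

Best loop BRL → SEK → CNY → BRL:
BRL 179,000.00 ÷ 0.48924 (buy SEK at ask) = SEK 365,873.60
SEK 365,873.60 × 0.66707 (sell SEK at bid) = CNY 244,063.30
CNY 244,063.30 ÷ 1.3358 (buy BRL at ask) = BRL 182,709.46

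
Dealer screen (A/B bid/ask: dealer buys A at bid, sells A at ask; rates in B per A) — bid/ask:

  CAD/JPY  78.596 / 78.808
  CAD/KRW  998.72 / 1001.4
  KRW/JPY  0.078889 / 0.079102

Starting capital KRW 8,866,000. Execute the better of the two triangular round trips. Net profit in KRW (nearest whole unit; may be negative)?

Net result: KRW -2,248 (no profitable arbitrage after spreads)

Best loop KRW → JPY → CAD → KRW:
KRW 8,866,000 × 0.078889 (sell KRW at bid) = JPY 699,430
JPY 699,430 ÷ 78.808 (buy CAD at ask) = CAD 8,875.11
CAD 8,875.11 × 998.72 (sell CAD at bid) = KRW 8,863,752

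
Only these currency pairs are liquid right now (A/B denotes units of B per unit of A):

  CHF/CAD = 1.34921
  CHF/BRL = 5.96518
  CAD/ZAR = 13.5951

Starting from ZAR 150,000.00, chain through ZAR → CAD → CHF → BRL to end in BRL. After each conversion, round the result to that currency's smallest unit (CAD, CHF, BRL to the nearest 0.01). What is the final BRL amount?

BRL 48,781.27

ZAR 150,000.00 ÷ 13.5951 = CAD 11,033.39
CAD 11,033.39 ÷ 1.34921 = CHF 8,177.67
CHF 8,177.67 × 5.96518 = BRL 48,781.27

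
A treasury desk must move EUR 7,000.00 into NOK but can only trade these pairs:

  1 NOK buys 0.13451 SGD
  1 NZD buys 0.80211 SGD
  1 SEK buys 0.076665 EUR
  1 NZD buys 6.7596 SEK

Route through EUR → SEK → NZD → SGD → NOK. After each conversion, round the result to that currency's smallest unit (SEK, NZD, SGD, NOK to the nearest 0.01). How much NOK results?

EUR 7,000.00 ÷ 0.076665 = SEK 91,306.33
SEK 91,306.33 ÷ 6.7596 = NZD 13,507.65
NZD 13,507.65 × 0.80211 = SGD 10,834.62
SGD 10,834.62 ÷ 0.13451 = NOK 80,548.81

NOK 80,548.81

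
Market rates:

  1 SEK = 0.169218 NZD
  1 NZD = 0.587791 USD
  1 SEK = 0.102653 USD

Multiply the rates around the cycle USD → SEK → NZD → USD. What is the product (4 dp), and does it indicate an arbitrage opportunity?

0.9689 (arbitrage exists)

Around USD → SEK → NZD → USD: 1 ÷ 0.102653 × 0.169218 × 0.587791 = 0.968942
Product < 1; profitable direction is USD → NZD → SEK → USD.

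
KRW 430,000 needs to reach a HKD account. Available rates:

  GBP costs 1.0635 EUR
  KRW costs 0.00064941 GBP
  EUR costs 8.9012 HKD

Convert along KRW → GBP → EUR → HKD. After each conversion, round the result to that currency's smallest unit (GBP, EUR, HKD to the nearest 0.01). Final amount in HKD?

KRW 430,000 × 0.00064941 = GBP 279.25
GBP 279.25 × 1.0635 = EUR 296.98
EUR 296.98 × 8.9012 = HKD 2,643.48

HKD 2,643.48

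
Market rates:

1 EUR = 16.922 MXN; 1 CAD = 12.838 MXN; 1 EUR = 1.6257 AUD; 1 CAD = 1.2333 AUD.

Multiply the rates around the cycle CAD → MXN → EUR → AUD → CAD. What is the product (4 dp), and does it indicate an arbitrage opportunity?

Around CAD → MXN → EUR → AUD → CAD: 1 × 12.838 ÷ 16.922 × 1.6257 ÷ 1.2333 = 1.000040
Product ≈ 1 (deviation 0.004%, within rounding noise).

1.0000 (no arbitrage)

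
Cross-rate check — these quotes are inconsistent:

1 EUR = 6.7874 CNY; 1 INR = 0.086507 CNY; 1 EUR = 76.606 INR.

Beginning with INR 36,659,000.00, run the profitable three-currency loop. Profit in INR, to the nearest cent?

Profitable loop is INR → EUR → CNY → INR:
INR 36,659,000.00 ÷ 76.606 = EUR 478,539.54
EUR 478,539.54 × 6.7874 = CNY 3,248,039.27
CNY 3,248,039.27 ÷ 0.086507 = INR 37,546,548.53
Profit = INR 37,546,548.53 − INR 36,659,000.00

Profit: INR 887,548.53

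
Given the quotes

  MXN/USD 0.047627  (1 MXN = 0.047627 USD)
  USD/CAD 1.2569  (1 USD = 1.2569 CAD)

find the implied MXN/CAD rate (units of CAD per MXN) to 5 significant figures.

MXN/CAD = 0.059862

1 MXN × 0.047627 = 0.047627 USD
0.047627 USD × 1.2569 = 0.0598624 CAD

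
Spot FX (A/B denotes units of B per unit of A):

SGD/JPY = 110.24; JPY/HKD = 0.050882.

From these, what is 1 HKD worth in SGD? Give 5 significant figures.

HKD/SGD = 0.17828

1 HKD ÷ 0.050882 = 19.6533 JPY
19.6533 JPY ÷ 110.24 = 0.178278 SGD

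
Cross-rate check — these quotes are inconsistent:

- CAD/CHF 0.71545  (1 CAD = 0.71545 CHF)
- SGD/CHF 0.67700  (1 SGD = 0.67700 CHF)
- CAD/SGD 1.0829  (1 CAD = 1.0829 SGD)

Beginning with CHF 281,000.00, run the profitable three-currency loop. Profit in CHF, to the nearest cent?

Profit: CHF 6,941.36

Profitable loop is CHF → CAD → SGD → CHF:
CHF 281,000.00 ÷ 0.71545 = CAD 392,759.80
CAD 392,759.80 × 1.0829 = SGD 425,319.59
SGD 425,319.59 × 0.67700 = CHF 287,941.36
Profit = CHF 287,941.36 − CHF 281,000.00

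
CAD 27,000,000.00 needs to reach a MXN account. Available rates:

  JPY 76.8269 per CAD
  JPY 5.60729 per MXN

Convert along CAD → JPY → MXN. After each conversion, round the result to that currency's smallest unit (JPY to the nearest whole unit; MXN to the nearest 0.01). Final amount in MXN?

MXN 369,933,836.13

CAD 27,000,000.00 × 76.8269 = JPY 2,074,326,300
JPY 2,074,326,300 ÷ 5.60729 = MXN 369,933,836.13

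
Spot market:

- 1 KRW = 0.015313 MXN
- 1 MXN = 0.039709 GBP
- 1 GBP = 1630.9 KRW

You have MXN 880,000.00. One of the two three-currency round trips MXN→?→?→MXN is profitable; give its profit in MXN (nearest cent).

Profit: MXN 7,372.79

Profitable loop is MXN → KRW → GBP → MXN:
MXN 880,000.00 ÷ 0.015313 = KRW 57,467,511
KRW 57,467,511 ÷ 1630.9 = GBP 35,236.69
GBP 35,236.69 ÷ 0.039709 = MXN 887,372.79
Profit = MXN 887,372.79 − MXN 880,000.00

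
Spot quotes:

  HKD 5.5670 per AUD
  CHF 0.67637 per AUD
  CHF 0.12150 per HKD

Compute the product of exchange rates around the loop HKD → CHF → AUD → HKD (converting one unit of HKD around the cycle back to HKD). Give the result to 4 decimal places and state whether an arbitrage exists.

1.0000 (no arbitrage)

Around HKD → CHF → AUD → HKD: 1 × 0.12150 ÷ 0.67637 × 5.5670 = 1.000030
Product ≈ 1 (deviation 0.003%, within rounding noise).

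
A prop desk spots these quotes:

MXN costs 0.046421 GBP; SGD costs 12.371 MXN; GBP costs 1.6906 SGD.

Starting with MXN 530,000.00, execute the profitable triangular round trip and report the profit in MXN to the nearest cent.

Profit: MXN 15,903.28

Profitable loop is MXN → SGD → GBP → MXN:
MXN 530,000.00 ÷ 12.371 = SGD 42,842.13
SGD 42,842.13 ÷ 1.6906 = GBP 25,341.38
GBP 25,341.38 ÷ 0.046421 = MXN 545,903.28
Profit = MXN 545,903.28 − MXN 530,000.00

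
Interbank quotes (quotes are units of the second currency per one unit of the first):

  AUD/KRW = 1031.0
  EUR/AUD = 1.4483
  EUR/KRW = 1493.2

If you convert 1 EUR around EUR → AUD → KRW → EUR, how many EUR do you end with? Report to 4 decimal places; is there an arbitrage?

1.0000 (no arbitrage)

Around EUR → AUD → KRW → EUR: 1 × 1.4483 × 1031.0 ÷ 1493.2 = 0.999998
Product ≈ 1 (deviation 0.000%, within rounding noise).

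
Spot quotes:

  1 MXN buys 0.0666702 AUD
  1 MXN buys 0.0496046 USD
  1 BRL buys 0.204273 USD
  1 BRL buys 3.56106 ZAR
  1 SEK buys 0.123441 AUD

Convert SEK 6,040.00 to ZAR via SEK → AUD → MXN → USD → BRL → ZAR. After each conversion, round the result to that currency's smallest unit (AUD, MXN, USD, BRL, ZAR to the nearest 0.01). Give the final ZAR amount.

ZAR 9,670.52

SEK 6,040.00 × 0.123441 = AUD 745.58
AUD 745.58 ÷ 0.0666702 = MXN 11,183.11
MXN 11,183.11 × 0.0496046 = USD 554.73
USD 554.73 ÷ 0.204273 = BRL 2,715.63
BRL 2,715.63 × 3.56106 = ZAR 9,670.52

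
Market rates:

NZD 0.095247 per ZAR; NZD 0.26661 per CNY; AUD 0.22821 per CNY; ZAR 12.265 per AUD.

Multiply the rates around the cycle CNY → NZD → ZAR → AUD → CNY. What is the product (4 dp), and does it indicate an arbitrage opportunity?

1.0001 (no arbitrage)

Around CNY → NZD → ZAR → AUD → CNY: 1 × 0.26661 ÷ 0.095247 ÷ 12.265 ÷ 0.22821 = 1.000053
Product ≈ 1 (deviation 0.005%, within rounding noise).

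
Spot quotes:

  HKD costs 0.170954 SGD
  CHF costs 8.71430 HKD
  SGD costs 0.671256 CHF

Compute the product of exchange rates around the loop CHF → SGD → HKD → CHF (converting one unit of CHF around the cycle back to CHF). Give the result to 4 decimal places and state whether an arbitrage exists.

1.0000 (no arbitrage)

Around CHF → SGD → HKD → CHF: 1 ÷ 0.671256 ÷ 0.170954 ÷ 8.71430 = 1.000000
Product ≈ 1 (deviation 0.000%, within rounding noise).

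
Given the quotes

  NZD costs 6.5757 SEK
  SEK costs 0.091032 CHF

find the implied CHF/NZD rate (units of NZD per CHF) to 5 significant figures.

1 CHF ÷ 0.091032 = 10.9851 SEK
10.9851 SEK ÷ 6.5757 = 1.67057 NZD

CHF/NZD = 1.6706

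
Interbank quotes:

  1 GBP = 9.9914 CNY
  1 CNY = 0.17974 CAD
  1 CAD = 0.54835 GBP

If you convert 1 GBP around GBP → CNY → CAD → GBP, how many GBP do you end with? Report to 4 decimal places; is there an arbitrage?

Around GBP → CNY → CAD → GBP: 1 × 9.9914 × 0.17974 × 0.54835 = 0.984757
Product < 1; profitable direction is GBP → CAD → CNY → GBP.

0.9848 (arbitrage exists)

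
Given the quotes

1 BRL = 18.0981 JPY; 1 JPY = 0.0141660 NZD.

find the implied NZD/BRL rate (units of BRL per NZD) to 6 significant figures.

NZD/BRL = 3.90050

1 NZD ÷ 0.0141660 = 70.5916 JPY
70.5916 JPY ÷ 18.0981 = 3.9005 BRL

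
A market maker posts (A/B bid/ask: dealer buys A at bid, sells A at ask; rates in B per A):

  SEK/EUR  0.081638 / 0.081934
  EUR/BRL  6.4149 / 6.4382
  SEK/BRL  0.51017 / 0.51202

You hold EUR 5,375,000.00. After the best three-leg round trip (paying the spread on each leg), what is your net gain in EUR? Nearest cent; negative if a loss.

Net profit: EUR 122,608.26

Best loop EUR → BRL → SEK → EUR:
EUR 5,375,000.00 × 6.4149 (sell EUR at bid) = BRL 34,480,087.50
BRL 34,480,087.50 ÷ 0.51202 (buy SEK at ask) = SEK 67,341,290.38
SEK 67,341,290.38 × 0.081638 (sell SEK at bid) = EUR 5,497,608.26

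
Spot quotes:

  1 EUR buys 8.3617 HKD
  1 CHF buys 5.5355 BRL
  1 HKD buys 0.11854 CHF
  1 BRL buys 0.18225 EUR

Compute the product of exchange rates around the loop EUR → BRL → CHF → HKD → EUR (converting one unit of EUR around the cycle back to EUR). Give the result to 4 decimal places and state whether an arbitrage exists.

Around EUR → BRL → CHF → HKD → EUR: 1 ÷ 0.18225 ÷ 5.5355 ÷ 0.11854 ÷ 8.3617 = 1.000037
Product ≈ 1 (deviation 0.004%, within rounding noise).

1.0000 (no arbitrage)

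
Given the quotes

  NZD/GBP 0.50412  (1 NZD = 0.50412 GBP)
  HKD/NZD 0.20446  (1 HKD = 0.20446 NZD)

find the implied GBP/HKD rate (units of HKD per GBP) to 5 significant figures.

GBP/HKD = 9.7019

1 GBP ÷ 0.50412 = 1.98365 NZD
1.98365 NZD ÷ 0.20446 = 9.70192 HKD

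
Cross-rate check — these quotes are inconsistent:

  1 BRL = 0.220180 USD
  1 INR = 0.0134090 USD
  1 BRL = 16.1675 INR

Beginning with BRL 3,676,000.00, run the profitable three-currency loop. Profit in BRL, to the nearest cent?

Profit: BRL 57,482.41

Profitable loop is BRL → USD → INR → BRL:
BRL 3,676,000.00 × 0.220180 = USD 809,381.68
USD 809,381.68 ÷ 0.0134090 = INR 60,361,076.89
INR 60,361,076.89 ÷ 16.1675 = BRL 3,733,482.41
Profit = BRL 3,733,482.41 − BRL 3,676,000.00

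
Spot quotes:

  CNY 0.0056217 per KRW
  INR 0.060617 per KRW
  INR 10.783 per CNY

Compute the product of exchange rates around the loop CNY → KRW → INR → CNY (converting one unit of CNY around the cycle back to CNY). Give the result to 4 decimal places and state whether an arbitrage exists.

1.0000 (no arbitrage)

Around CNY → KRW → INR → CNY: 1 ÷ 0.0056217 × 0.060617 ÷ 10.783 = 0.999970
Product ≈ 1 (deviation 0.003%, within rounding noise).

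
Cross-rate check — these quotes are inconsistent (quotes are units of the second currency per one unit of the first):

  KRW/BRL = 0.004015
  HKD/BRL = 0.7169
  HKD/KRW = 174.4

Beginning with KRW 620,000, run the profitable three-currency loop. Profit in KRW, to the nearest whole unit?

Profit: KRW 14,773

Profitable loop is KRW → HKD → BRL → KRW:
KRW 620,000 ÷ 174.4 = HKD 3,555.05
HKD 3,555.05 × 0.7169 = BRL 2,548.61
BRL 2,548.61 ÷ 0.004015 = KRW 634,773
Profit = KRW 634,773 − KRW 620,000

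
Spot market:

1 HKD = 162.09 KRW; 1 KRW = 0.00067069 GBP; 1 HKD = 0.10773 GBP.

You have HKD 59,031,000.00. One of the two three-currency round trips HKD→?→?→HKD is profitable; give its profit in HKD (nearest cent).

Profit: HKD 538,167.92

Profitable loop is HKD → KRW → GBP → HKD:
HKD 59,031,000.00 × 162.09 = KRW 9,568,334,790
KRW 9,568,334,790 × 0.00067069 = GBP 6,417,386.46
GBP 6,417,386.46 ÷ 0.10773 = HKD 59,569,167.92
Profit = HKD 59,569,167.92 − HKD 59,031,000.00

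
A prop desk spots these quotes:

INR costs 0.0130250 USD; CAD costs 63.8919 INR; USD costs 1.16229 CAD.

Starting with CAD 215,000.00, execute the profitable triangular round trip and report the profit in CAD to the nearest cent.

Profitable loop is CAD → USD → INR → CAD:
CAD 215,000.00 ÷ 1.16229 = USD 184,979.65
USD 184,979.65 ÷ 0.0130250 = INR 14,201,892.69
INR 14,201,892.69 ÷ 63.8919 = CAD 222,280.02
Profit = CAD 222,280.02 − CAD 215,000.00

Profit: CAD 7,280.02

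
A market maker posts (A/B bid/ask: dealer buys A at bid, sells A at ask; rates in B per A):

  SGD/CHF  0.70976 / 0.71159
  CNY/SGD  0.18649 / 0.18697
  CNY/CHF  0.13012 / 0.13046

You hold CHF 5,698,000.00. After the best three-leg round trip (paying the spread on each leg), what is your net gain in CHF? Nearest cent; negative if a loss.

Net profit: CHF 83,122.07

Best loop CHF → CNY → SGD → CHF:
CHF 5,698,000.00 ÷ 0.13046 (buy CNY at ask) = CNY 43,676,222.60
CNY 43,676,222.60 × 0.18649 (sell CNY at bid) = SGD 8,145,178.75
SGD 8,145,178.75 × 0.70976 (sell SGD at bid) = CHF 5,781,122.07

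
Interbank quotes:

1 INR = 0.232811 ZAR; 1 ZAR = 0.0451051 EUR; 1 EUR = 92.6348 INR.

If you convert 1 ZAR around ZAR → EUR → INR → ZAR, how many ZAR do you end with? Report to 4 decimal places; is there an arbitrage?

Around ZAR → EUR → INR → ZAR: 1 × 0.0451051 × 92.6348 × 0.232811 = 0.972755
Product < 1; profitable direction is ZAR → INR → EUR → ZAR.

0.9728 (arbitrage exists)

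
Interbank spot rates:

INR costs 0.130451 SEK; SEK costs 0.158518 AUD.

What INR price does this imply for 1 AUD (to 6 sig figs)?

AUD/INR = 48.3586

1 AUD ÷ 0.158518 = 6.30843 SEK
6.30843 SEK ÷ 0.130451 = 48.3586 INR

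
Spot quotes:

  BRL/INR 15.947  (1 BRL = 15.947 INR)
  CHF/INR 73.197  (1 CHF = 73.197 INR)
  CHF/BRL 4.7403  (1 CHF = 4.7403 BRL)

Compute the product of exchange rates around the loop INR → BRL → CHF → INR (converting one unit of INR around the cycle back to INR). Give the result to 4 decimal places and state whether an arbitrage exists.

Around INR → BRL → CHF → INR: 1 ÷ 15.947 ÷ 4.7403 × 73.197 = 0.968297
Product < 1; profitable direction is INR → CHF → BRL → INR.

0.9683 (arbitrage exists)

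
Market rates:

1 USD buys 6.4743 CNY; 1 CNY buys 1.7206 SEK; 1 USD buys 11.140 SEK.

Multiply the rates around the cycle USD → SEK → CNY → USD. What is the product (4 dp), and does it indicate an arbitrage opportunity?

1.0000 (no arbitrage)

Around USD → SEK → CNY → USD: 1 × 11.140 ÷ 1.7206 ÷ 6.4743 = 1.000029
Product ≈ 1 (deviation 0.003%, within rounding noise).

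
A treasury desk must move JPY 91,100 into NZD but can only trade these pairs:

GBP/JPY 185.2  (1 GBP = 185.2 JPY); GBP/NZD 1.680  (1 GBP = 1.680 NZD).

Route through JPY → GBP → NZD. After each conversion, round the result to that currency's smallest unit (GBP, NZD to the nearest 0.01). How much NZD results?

JPY 91,100 ÷ 185.2 = GBP 491.90
GBP 491.90 × 1.680 = NZD 826.39

NZD 826.39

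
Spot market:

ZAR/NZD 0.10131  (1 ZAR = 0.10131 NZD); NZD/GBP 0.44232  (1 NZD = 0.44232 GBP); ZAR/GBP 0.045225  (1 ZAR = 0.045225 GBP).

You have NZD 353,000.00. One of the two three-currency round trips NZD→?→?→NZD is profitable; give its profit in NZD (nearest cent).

Profitable loop is NZD → ZAR → GBP → NZD:
NZD 353,000.00 ÷ 0.10131 = ZAR 3,484,354.95
ZAR 3,484,354.95 × 0.045225 = GBP 157,579.95
GBP 157,579.95 ÷ 0.44232 = NZD 356,257.81
Profit = NZD 356,257.81 − NZD 353,000.00

Profit: NZD 3,257.81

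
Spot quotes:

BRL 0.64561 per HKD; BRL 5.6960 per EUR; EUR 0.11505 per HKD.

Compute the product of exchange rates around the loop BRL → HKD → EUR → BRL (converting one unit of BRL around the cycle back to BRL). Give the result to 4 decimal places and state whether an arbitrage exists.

1.0150 (arbitrage exists)

Around BRL → HKD → EUR → BRL: 1 ÷ 0.64561 × 0.11505 × 5.6960 = 1.015047
Product > 1; profitable direction is BRL → HKD → EUR → BRL.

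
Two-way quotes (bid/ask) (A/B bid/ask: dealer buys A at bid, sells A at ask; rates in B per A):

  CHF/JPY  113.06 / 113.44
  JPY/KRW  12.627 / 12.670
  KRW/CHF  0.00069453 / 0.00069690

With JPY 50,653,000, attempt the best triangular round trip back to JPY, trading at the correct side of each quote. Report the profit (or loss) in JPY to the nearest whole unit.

Best loop JPY → CHF → KRW → JPY:
JPY 50,653,000 ÷ 113.44 (buy CHF at ask) = CHF 446,517.98
CHF 446,517.98 ÷ 0.00069690 (buy KRW at ask) = KRW 640,720,309
KRW 640,720,309 ÷ 12.670 (buy JPY at ask) = JPY 50,569,874

Net result: JPY -83,126 (no profitable arbitrage after spreads)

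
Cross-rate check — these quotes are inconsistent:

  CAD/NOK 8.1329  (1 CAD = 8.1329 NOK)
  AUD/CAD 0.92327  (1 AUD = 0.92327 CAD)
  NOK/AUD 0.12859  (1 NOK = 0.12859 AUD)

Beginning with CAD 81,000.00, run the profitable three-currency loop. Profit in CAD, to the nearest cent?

Profit: CAD 2,888.74

Profitable loop is CAD → AUD → NOK → CAD:
CAD 81,000.00 ÷ 0.92327 = AUD 87,731.65
AUD 87,731.65 ÷ 0.12859 = NOK 682,258.73
NOK 682,258.73 ÷ 8.1329 = CAD 83,888.74
Profit = CAD 83,888.74 − CAD 81,000.00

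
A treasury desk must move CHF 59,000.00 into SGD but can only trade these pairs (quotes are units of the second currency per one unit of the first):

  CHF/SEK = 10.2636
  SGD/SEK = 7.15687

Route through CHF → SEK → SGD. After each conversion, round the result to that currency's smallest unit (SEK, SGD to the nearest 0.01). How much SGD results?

CHF 59,000.00 × 10.2636 = SEK 605,552.40
SEK 605,552.40 ÷ 7.15687 = SGD 84,611.35

SGD 84,611.35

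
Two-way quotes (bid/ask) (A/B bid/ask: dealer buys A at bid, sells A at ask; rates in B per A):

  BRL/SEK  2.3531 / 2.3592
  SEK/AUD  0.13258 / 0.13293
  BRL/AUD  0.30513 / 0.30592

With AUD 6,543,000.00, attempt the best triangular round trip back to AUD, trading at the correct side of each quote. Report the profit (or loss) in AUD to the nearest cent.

Best loop AUD → BRL → SEK → AUD:
AUD 6,543,000.00 ÷ 0.30592 (buy BRL at ask) = BRL 21,387,944.56
BRL 21,387,944.56 × 2.3531 (sell BRL at bid) = SEK 50,327,972.35
SEK 50,327,972.35 × 0.13258 (sell SEK at bid) = AUD 6,672,482.57

Net profit: AUD 129,482.57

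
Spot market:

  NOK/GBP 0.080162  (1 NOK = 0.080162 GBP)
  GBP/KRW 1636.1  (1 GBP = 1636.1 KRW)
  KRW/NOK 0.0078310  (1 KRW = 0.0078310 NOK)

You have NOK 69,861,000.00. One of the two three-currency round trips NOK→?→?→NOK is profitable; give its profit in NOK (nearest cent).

Profit: NOK 1,890,405.16

Profitable loop is NOK → GBP → KRW → NOK:
NOK 69,861,000.00 × 0.080162 = GBP 5,600,197.48
GBP 5,600,197.48 × 1636.1 = KRW 9,162,483,100
KRW 9,162,483,100 × 0.0078310 = NOK 71,751,405.16
Profit = NOK 71,751,405.16 − NOK 69,861,000.00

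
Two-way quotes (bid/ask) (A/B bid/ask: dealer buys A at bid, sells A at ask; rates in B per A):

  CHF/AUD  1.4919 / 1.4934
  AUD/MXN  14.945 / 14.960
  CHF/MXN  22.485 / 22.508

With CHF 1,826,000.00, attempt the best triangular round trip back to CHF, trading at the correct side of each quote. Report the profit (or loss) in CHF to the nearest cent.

Best loop CHF → MXN → AUD → CHF:
CHF 1,826,000.00 × 22.485 (sell CHF at bid) = MXN 41,057,610.00
MXN 41,057,610.00 ÷ 14.960 (buy AUD at ask) = AUD 2,744,492.65
AUD 2,744,492.65 ÷ 1.4934 (buy CHF at ask) = CHF 1,837,747.86

Net profit: CHF 11,747.86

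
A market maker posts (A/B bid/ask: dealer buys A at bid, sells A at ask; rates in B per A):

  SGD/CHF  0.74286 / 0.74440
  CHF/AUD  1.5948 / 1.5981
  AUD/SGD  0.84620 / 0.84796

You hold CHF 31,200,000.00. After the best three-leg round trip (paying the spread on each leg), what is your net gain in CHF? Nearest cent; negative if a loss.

Best loop CHF → AUD → SGD → CHF:
CHF 31,200,000.00 × 1.5948 (sell CHF at bid) = AUD 49,757,760.00
AUD 49,757,760.00 × 0.84620 (sell AUD at bid) = SGD 42,105,016.51
SGD 42,105,016.51 × 0.74286 (sell SGD at bid) = CHF 31,278,132.57

Net profit: CHF 78,132.57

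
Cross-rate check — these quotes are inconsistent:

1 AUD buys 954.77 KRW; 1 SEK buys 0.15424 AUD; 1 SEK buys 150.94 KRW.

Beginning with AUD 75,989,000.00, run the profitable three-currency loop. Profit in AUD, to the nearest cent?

Profitable loop is AUD → SEK → KRW → AUD:
AUD 75,989,000.00 ÷ 0.15424 = SEK 492,667,271.78
SEK 492,667,271.78 × 150.94 = KRW 74,363,198,003
KRW 74,363,198,003 ÷ 954.77 = AUD 77,885,980.92
Profit = AUD 77,885,980.92 − AUD 75,989,000.00

Profit: AUD 1,896,980.92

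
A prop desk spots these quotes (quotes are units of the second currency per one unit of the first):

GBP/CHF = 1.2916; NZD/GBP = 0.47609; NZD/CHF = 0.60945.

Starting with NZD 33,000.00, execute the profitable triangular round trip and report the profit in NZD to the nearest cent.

Profitable loop is NZD → GBP → CHF → NZD:
NZD 33,000.00 × 0.47609 = GBP 15,710.97
GBP 15,710.97 × 1.2916 = CHF 20,292.29
CHF 20,292.29 ÷ 0.60945 = NZD 33,296.07
Profit = NZD 33,296.07 − NZD 33,000.00

Profit: NZD 296.07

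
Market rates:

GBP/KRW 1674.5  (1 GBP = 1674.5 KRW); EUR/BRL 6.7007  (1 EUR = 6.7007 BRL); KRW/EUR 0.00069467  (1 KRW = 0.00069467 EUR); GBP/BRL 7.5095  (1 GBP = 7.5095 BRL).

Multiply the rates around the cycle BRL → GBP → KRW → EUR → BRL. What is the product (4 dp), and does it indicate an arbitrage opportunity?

Around BRL → GBP → KRW → EUR → BRL: 1 ÷ 7.5095 × 1674.5 × 0.00069467 × 6.7007 = 1.037941
Product > 1; profitable direction is BRL → GBP → KRW → EUR → BRL.

1.0379 (arbitrage exists)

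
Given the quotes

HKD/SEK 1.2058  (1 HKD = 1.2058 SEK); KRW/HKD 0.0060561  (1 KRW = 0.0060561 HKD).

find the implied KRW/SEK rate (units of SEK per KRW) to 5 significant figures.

KRW/SEK = 0.0073024

1 KRW × 0.0060561 = 0.0060561 HKD
0.0060561 HKD × 1.2058 = 0.00730245 SEK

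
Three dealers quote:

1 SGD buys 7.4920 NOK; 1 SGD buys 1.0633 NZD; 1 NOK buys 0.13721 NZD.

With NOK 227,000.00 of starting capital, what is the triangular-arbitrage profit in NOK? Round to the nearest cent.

Profit: NOK 7,800.02

Profitable loop is NOK → SGD → NZD → NOK:
NOK 227,000.00 ÷ 7.4920 = SGD 30,298.99
SGD 30,298.99 × 1.0633 = NZD 32,216.91
NZD 32,216.91 ÷ 0.13721 = NOK 234,800.02
Profit = NOK 234,800.02 − NOK 227,000.00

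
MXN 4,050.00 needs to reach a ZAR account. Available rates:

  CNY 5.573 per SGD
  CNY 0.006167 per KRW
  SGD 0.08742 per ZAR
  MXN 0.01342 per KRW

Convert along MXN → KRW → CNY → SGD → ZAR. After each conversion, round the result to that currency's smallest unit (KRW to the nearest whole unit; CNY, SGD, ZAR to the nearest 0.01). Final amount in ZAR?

MXN 4,050.00 ÷ 0.01342 = KRW 301,788
KRW 301,788 × 0.006167 = CNY 1,861.13
CNY 1,861.13 ÷ 5.573 = SGD 333.95
SGD 333.95 ÷ 0.08742 = ZAR 3,820.06

ZAR 3,820.06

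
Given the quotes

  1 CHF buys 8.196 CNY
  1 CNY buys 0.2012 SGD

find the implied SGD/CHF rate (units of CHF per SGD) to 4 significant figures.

SGD/CHF = 0.6064

1 SGD ÷ 0.2012 = 4.97018 CNY
4.97018 CNY ÷ 8.196 = 0.606415 CHF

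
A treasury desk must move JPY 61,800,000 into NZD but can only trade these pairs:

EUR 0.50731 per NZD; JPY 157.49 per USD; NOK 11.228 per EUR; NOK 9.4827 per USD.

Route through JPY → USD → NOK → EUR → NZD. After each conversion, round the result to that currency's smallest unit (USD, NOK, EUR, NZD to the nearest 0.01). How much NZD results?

NZD 653,268.44

JPY 61,800,000 ÷ 157.49 = USD 392,405.87
USD 392,405.87 × 9.4827 = NOK 3,721,067.14
NOK 3,721,067.14 ÷ 11.228 = EUR 331,409.61
EUR 331,409.61 ÷ 0.50731 = NZD 653,268.44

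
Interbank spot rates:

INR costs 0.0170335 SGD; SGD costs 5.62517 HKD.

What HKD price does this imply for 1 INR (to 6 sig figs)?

INR/HKD = 0.0958163

1 INR × 0.0170335 = 0.0170335 SGD
0.0170335 SGD × 5.62517 = 0.0958163 HKD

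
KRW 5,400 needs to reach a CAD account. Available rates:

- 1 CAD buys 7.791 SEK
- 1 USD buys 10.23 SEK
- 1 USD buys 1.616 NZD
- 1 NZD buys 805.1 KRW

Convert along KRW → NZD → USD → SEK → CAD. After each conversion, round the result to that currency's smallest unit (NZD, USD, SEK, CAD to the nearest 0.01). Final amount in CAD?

CAD 5.45

KRW 5,400 ÷ 805.1 = NZD 6.71
NZD 6.71 ÷ 1.616 = USD 4.15
USD 4.15 × 10.23 = SEK 42.45
SEK 42.45 ÷ 7.791 = CAD 5.45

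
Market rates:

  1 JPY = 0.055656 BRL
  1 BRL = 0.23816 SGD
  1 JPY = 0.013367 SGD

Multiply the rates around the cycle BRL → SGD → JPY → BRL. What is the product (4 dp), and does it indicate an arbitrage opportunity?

Around BRL → SGD → JPY → BRL: 1 × 0.23816 ÷ 0.013367 × 0.055656 = 0.991624
Product < 1; profitable direction is BRL → JPY → SGD → BRL.

0.9916 (arbitrage exists)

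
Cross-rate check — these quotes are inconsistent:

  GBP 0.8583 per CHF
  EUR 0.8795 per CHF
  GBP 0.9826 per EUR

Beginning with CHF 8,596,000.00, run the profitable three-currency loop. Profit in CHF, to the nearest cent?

Profitable loop is CHF → EUR → GBP → CHF:
CHF 8,596,000.00 × 0.8795 = EUR 7,560,182.00
EUR 7,560,182.00 × 0.9826 = GBP 7,428,634.83
GBP 7,428,634.83 ÷ 0.8583 = CHF 8,655,056.31
Profit = CHF 8,655,056.31 − CHF 8,596,000.00

Profit: CHF 59,056.31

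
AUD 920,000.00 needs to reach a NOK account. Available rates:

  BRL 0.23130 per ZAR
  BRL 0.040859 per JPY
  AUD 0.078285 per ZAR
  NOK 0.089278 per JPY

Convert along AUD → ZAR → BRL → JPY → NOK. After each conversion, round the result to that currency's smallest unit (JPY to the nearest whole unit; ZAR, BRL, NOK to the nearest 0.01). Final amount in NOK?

NOK 5,939,386.97

AUD 920,000.00 ÷ 0.078285 = ZAR 11,751,932.04
ZAR 11,751,932.04 × 0.23130 = BRL 2,718,221.88
BRL 2,718,221.88 ÷ 0.040859 = JPY 66,526,882
JPY 66,526,882 × 0.089278 = NOK 5,939,386.97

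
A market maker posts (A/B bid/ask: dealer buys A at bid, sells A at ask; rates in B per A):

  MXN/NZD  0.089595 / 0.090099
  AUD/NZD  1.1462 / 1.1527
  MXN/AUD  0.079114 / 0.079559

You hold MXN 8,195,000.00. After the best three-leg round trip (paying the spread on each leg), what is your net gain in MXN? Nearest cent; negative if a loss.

Net profit: MXN 52,887.61

Best loop MXN → AUD → NZD → MXN:
MXN 8,195,000.00 × 0.079114 (sell MXN at bid) = AUD 648,339.23
AUD 648,339.23 × 1.1462 (sell AUD at bid) = NZD 743,126.43
NZD 743,126.43 ÷ 0.090099 (buy MXN at ask) = MXN 8,247,887.61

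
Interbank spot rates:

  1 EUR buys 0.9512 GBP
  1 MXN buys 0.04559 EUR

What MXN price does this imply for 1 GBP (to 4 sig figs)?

GBP/MXN = 23.06

1 GBP ÷ 0.9512 = 1.0513 EUR
1.0513 EUR ÷ 0.04559 = 23.06 MXN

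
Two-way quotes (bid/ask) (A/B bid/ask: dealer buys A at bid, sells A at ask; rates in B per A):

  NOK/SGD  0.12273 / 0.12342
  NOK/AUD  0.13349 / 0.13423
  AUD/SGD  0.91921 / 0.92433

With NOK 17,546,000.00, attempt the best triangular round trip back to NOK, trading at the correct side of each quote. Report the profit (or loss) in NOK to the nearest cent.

Net result: NOK -101,599.20 (no profitable arbitrage after spreads)

Best loop NOK → AUD → SGD → NOK:
NOK 17,546,000.00 × 0.13349 (sell NOK at bid) = AUD 2,342,215.54
AUD 2,342,215.54 × 0.91921 (sell AUD at bid) = SGD 2,152,987.95
SGD 2,152,987.95 ÷ 0.12342 (buy NOK at ask) = NOK 17,444,400.80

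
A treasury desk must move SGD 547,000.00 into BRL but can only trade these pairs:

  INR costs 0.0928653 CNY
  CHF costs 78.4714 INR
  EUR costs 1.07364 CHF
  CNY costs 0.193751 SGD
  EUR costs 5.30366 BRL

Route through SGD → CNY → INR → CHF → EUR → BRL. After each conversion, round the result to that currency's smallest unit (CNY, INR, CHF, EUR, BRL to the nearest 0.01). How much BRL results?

SGD 547,000.00 ÷ 0.193751 = CNY 2,823,211.24
CNY 2,823,211.24 ÷ 0.0928653 = INR 30,401,142.73
INR 30,401,142.73 ÷ 78.4714 = CHF 387,416.85
CHF 387,416.85 ÷ 1.07364 = EUR 360,844.28
EUR 360,844.28 × 5.30366 = BRL 1,913,795.37

BRL 1,913,795.37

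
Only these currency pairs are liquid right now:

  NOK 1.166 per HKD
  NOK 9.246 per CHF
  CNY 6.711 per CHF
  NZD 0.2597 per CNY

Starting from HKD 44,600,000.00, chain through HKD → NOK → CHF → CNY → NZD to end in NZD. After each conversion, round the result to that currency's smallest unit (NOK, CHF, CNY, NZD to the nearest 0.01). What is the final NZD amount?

NZD 9,802,541.92

HKD 44,600,000.00 × 1.166 = NOK 52,003,600.00
NOK 52,003,600.00 ÷ 9.246 = CHF 5,624,443.00
CHF 5,624,443.00 × 6.711 = CNY 37,745,636.97
CNY 37,745,636.97 × 0.2597 = NZD 9,802,541.92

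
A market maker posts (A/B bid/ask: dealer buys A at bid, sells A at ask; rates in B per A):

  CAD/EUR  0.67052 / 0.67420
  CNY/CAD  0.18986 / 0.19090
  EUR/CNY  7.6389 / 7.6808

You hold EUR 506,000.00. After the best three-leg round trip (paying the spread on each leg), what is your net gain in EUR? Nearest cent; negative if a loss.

Best loop EUR → CAD → CNY → EUR:
EUR 506,000.00 ÷ 0.67420 (buy CAD at ask) = CAD 750,519.13
CAD 750,519.13 ÷ 0.19090 (buy CNY at ask) = CNY 3,931,477.91
CNY 3,931,477.91 ÷ 7.6808 (buy EUR at ask) = EUR 511,857.87

Net profit: EUR 5,857.87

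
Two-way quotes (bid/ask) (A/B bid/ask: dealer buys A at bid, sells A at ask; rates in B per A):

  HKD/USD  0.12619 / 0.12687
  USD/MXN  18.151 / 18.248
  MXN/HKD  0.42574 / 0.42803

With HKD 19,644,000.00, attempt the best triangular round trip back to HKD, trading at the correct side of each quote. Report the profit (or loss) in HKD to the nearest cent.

Best loop HKD → MXN → USD → HKD:
HKD 19,644,000.00 ÷ 0.42803 (buy MXN at ask) = MXN 45,893,979.39
MXN 45,893,979.39 ÷ 18.248 (buy USD at ask) = USD 2,515,014.21
USD 2,515,014.21 ÷ 0.12687 (buy HKD at ask) = HKD 19,823,553.36

Net profit: HKD 179,553.36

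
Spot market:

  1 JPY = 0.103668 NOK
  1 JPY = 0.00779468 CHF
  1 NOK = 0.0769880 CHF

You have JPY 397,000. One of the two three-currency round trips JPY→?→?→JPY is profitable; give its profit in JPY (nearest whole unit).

Profit: JPY 9,499

Profitable loop is JPY → NOK → CHF → JPY:
JPY 397,000 × 0.103668 = NOK 41,156.20
NOK 41,156.20 × 0.0769880 = CHF 3,168.53
CHF 3,168.53 ÷ 0.00779468 = JPY 406,499
Profit = JPY 406,499 − JPY 397,000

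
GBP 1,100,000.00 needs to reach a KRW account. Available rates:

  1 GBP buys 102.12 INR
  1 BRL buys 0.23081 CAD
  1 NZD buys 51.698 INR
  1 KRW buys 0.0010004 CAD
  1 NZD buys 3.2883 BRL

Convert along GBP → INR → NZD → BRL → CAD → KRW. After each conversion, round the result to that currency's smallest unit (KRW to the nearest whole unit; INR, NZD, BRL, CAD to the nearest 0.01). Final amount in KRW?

GBP 1,100,000.00 × 102.12 = INR 112,332,000.00
INR 112,332,000.00 ÷ 51.698 = NZD 2,172,850.01
NZD 2,172,850.01 × 3.2883 = BRL 7,144,982.69
BRL 7,144,982.69 × 0.23081 = CAD 1,649,133.45
CAD 1,649,133.45 ÷ 0.0010004 = KRW 1,648,474,060

KRW 1,648,474,060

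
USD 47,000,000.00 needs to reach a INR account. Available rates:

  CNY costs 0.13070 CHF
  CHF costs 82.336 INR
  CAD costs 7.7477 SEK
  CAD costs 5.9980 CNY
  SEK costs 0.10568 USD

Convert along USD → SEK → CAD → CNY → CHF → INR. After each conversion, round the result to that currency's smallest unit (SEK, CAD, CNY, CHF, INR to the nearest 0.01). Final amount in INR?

USD 47,000,000.00 ÷ 0.10568 = SEK 444,738,834.22
SEK 444,738,834.22 ÷ 7.7477 = CAD 57,402,691.67
CAD 57,402,691.67 × 5.9980 = CNY 344,301,344.64
CNY 344,301,344.64 × 0.13070 = CHF 45,000,185.74
CHF 45,000,185.74 × 82.336 = INR 3,705,135,293.09

INR 3,705,135,293.09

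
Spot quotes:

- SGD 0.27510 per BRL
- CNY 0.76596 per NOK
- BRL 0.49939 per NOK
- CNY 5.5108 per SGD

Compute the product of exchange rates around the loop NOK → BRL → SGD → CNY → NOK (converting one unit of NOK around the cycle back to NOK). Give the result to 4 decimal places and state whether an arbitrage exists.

0.9884 (arbitrage exists)

Around NOK → BRL → SGD → CNY → NOK: 1 × 0.49939 × 0.27510 × 5.5108 ÷ 0.76596 = 0.988414
Product < 1; profitable direction is NOK → CNY → SGD → BRL → NOK.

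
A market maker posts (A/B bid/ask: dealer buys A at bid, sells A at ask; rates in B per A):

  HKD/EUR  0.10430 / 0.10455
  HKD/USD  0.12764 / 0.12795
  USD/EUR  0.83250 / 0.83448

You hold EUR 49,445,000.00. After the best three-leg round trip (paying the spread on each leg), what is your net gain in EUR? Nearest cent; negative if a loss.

Best loop EUR → HKD → USD → EUR:
EUR 49,445,000.00 ÷ 0.10455 (buy HKD at ask) = HKD 472,931,611.67
HKD 472,931,611.67 × 0.12764 (sell HKD at bid) = USD 60,364,990.91
USD 60,364,990.91 × 0.83250 (sell USD at bid) = EUR 50,253,854.94

Net profit: EUR 808,854.94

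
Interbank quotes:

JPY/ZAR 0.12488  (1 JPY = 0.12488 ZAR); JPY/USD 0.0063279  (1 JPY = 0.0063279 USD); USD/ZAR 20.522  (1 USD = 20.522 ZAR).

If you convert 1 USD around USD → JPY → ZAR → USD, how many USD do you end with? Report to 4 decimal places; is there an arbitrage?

Around USD → JPY → ZAR → USD: 1 ÷ 0.0063279 × 0.12488 ÷ 20.522 = 0.961642
Product < 1; profitable direction is USD → ZAR → JPY → USD.

0.9616 (arbitrage exists)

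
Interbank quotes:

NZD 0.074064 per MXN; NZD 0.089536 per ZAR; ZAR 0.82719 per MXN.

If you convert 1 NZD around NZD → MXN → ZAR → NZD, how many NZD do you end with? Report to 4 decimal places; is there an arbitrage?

Around NZD → MXN → ZAR → NZD: 1 ÷ 0.074064 × 0.82719 × 0.089536 = 0.999990
Product ≈ 1 (deviation 0.001%, within rounding noise).

1.0000 (no arbitrage)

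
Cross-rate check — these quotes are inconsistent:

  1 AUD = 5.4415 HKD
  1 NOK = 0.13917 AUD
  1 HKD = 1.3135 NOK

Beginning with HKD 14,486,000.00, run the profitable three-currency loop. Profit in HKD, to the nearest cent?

Profitable loop is HKD → AUD → NOK → HKD:
HKD 14,486,000.00 ÷ 5.4415 = AUD 2,662,133.60
AUD 2,662,133.60 ÷ 0.13917 = NOK 19,128,645.56
NOK 19,128,645.56 ÷ 1.3135 = HKD 14,563,110.44
Profit = HKD 14,563,110.44 − HKD 14,486,000.00

Profit: HKD 77,110.44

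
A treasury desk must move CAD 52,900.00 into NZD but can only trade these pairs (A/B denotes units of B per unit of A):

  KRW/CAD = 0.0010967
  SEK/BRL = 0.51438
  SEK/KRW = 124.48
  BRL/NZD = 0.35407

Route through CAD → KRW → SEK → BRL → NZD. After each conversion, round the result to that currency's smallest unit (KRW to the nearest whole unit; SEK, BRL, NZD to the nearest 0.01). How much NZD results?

CAD 52,900.00 ÷ 0.0010967 = KRW 48,235,616
KRW 48,235,616 ÷ 124.48 = SEK 387,496.92
SEK 387,496.92 × 0.51438 = BRL 199,320.67
BRL 199,320.67 × 0.35407 = NZD 70,573.47

NZD 70,573.47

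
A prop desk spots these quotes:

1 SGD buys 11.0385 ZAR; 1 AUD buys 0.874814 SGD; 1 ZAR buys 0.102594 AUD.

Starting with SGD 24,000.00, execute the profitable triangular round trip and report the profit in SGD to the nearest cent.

Profit: SGD 224.98

Profitable loop is SGD → AUD → ZAR → SGD:
SGD 24,000.00 ÷ 0.874814 = AUD 27,434.40
AUD 27,434.40 ÷ 0.102594 = ZAR 267,407.48
ZAR 267,407.48 ÷ 11.0385 = SGD 24,224.98
Profit = SGD 24,224.98 − SGD 24,000.00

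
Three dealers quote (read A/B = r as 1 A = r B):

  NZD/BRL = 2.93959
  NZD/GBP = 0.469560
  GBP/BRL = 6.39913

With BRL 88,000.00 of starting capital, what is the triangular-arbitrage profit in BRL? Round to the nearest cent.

Profitable loop is BRL → NZD → GBP → BRL:
BRL 88,000.00 ÷ 2.93959 = NZD 29,936.15
NZD 29,936.15 × 0.469560 = GBP 14,056.82
GBP 14,056.82 × 6.39913 = BRL 89,951.40
Profit = BRL 89,951.40 − BRL 88,000.00

Profit: BRL 1,951.40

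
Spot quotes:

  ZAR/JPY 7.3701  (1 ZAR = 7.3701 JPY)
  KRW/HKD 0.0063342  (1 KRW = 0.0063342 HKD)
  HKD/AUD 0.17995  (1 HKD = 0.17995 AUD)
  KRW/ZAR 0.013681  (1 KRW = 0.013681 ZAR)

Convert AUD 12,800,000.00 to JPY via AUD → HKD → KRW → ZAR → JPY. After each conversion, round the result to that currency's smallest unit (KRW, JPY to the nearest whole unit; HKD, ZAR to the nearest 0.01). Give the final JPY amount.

JPY 1,132,289,735

AUD 12,800,000.00 ÷ 0.17995 = HKD 71,130,869.69
HKD 71,130,869.69 ÷ 0.0063342 = KRW 11,229,653,262
KRW 11,229,653,262 × 0.013681 = ZAR 153,632,886.28
ZAR 153,632,886.28 × 7.3701 = JPY 1,132,289,735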